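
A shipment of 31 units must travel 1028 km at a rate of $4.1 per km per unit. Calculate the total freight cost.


TC = dist * cost * units = 1028 * 4.1 * 31 = $130658.80

$130658.80


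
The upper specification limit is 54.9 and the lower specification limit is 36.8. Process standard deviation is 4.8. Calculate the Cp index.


Cp = (54.9 - 36.8) / (6 * 4.8)

0.63


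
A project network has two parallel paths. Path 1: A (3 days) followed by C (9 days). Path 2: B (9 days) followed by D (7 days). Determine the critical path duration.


Path 1 = 3 + 9 = 12 days
Path 2 = 9 + 7 = 16 days
Duration = max(12, 16) = 16 days

16 days


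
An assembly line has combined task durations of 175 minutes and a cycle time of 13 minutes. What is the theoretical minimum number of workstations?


Formula: N_min = ceil(Sum of Task Times / Cycle Time)
N_min = ceil(175 min / 13 min) = ceil(13.4615)
N_min = 14 stations

14


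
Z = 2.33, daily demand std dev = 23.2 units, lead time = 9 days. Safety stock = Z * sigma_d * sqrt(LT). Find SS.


Formula: SS = z * sigma_d * sqrt(LT)
sqrt(LT) = sqrt(9) = 3.0
SS = 2.33 * 23.2 * 3.0
SS = 162.2 units

162.2 units


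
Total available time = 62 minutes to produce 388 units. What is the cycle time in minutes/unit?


Formula: CT = Available Time / Number of Units
CT = 62 min / 388 units
CT = 0.16 min/unit

0.16 min/unit


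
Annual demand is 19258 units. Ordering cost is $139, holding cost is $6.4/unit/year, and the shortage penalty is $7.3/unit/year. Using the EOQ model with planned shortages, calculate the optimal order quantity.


Formula: EOQ* = sqrt(2DS/H) * sqrt((H+P)/P)
Base EOQ = sqrt(2*19258*139/6.4) = 914.61 units
Correction = sqrt((6.4+7.3)/7.3) = 1.36993
EOQ* = 914.61 * 1.36993 = 1253.0 units

1253.0 units


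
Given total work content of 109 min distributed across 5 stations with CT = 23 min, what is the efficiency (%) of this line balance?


Formula: Efficiency = Sum of Task Times / (N_stations * CT) * 100
Total station capacity = 5 stations * 23 min = 115 min
Efficiency = 109 / 115 * 100 = 94.8%

94.8%


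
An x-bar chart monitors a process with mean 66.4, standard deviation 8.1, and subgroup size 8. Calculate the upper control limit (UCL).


UCL = 66.4 + 3 * 8.1 / sqrt(8)

74.99


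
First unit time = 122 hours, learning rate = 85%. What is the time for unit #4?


Formula: T_n = T_1 * (learning_rate)^(log2(n)) where learning_rate = rate/100
Doublings = log2(4) = 2
T_n = 122 * 0.85^2
T_n = 122 * 0.7225 = 88.1 hours

88.1 hours


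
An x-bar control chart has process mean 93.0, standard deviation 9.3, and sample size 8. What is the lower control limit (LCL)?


LCL = 93.0 - 3 * 9.3 / sqrt(8)

83.14


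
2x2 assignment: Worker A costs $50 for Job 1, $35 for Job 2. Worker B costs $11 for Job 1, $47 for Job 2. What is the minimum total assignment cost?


Option 1: A->1 + B->2 = $50 + $47 = $97
Option 2: A->2 + B->1 = $35 + $11 = $46
Min cost = min($97, $46) = $46

$46


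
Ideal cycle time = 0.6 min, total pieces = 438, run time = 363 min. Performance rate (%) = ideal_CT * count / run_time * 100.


Formula: Performance = (Ideal CT * Total Count) / Run Time * 100
Ideal output time = 0.6 * 438 = 262.8 min
Performance = 262.8 / 363 * 100 = 72.4%

72.4%


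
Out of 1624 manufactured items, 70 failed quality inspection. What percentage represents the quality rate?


Formula: Quality Rate = Good Pieces / Total Pieces * 100
Good pieces = 1624 - 70 = 1554
QR = 1554 / 1624 * 100 = 95.7%

95.7%


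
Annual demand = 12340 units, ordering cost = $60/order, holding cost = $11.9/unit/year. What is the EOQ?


Formula: EOQ = sqrt(2 * D * S / H)
Numerator: 2 * 12340 * 60 = 1480800
2DS/H = 1480800 / 11.9 = 124437.0
EOQ = sqrt(124437.0) = 352.8 units

352.8 units


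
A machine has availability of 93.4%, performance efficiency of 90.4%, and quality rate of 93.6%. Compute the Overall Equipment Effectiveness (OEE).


Formula: OEE = Availability * Performance * Quality / 10000
A * P = 93.4% * 90.4% / 100 = 84.43%
OEE = 84.43% * 93.6% / 100 = 79.0%

79.0%


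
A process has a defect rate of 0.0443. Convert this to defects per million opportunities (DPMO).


DPMO = defect_rate * 1000000 = 0.0443 * 1000000

44300


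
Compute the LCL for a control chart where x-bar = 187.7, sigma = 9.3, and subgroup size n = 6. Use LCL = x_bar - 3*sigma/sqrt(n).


LCL = 187.7 - 3 * 9.3 / sqrt(6)

176.31


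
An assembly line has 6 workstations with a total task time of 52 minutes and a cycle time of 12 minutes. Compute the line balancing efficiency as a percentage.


Formula: Efficiency = Sum of Task Times / (N_stations * CT) * 100
Total station capacity = 6 stations * 12 min = 72 min
Efficiency = 52 / 72 * 100 = 72.2%

72.2%


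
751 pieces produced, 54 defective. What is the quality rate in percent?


Formula: Quality Rate = Good Pieces / Total Pieces * 100
Good pieces = 751 - 54 = 697
QR = 697 / 751 * 100 = 92.8%

92.8%


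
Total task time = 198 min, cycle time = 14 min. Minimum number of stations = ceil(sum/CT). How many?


Formula: N_min = ceil(Sum of Task Times / Cycle Time)
N_min = ceil(198 min / 14 min) = ceil(14.1429)
N_min = 15 stations

15


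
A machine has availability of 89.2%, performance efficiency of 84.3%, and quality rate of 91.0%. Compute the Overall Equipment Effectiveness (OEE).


Formula: OEE = Availability * Performance * Quality / 10000
A * P = 89.2% * 84.3% / 100 = 75.2%
OEE = 75.2% * 91.0% / 100 = 68.4%

68.4%


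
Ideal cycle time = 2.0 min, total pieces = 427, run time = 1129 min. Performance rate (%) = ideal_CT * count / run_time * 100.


Formula: Performance = (Ideal CT * Total Count) / Run Time * 100
Ideal output time = 2.0 * 427 = 854.0 min
Performance = 854.0 / 1129 * 100 = 75.6%

75.6%


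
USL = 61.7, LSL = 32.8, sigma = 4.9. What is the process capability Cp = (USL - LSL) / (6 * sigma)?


Cp = (61.7 - 32.8) / (6 * 4.9)

0.98


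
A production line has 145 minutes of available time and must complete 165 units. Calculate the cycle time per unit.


Formula: CT = Available Time / Number of Units
CT = 145 min / 165 units
CT = 0.88 min/unit

0.88 min/unit


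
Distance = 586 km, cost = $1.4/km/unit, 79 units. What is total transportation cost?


TC = dist * cost * units = 586 * 1.4 * 79 = $64811.60

$64811.60


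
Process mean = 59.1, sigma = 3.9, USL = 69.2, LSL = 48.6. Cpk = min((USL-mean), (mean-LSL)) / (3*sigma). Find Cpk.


Cpu = (69.2 - 59.1) / (3 * 3.9) = 0.86
Cpl = (59.1 - 48.6) / (3 * 3.9) = 0.9
Cpk = min(0.86, 0.9) = 0.86

0.86


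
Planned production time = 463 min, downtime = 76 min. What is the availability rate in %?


Formula: Availability = (Planned Time - Downtime) / Planned Time * 100
Uptime = 463 - 76 = 387 min
Availability = 387 / 463 * 100 = 83.6%

83.6%


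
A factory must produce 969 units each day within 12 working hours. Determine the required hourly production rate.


Formula: Production Rate = Daily Demand / Available Hours
Rate = 969 units/day / 12 hours/day
Rate = 80.8 units/hour

80.8 units/hour


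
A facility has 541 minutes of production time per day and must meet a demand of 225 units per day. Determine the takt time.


Formula: Takt Time = Available Production Time / Customer Demand
Takt = 541 min/day / 225 units/day
Takt = 2.4 min/unit

2.4 min/unit


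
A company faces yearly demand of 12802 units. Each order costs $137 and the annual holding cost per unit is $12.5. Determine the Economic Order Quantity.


Formula: EOQ = sqrt(2 * D * S / H)
Numerator: 2 * 12802 * 137 = 3507748
2DS/H = 3507748 / 12.5 = 280619.8
EOQ = sqrt(280619.8) = 529.7 units

529.7 units


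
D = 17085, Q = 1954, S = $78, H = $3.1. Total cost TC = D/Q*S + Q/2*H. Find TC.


TC = 17085/1954 * 78 + 1954/2 * 3.1

$3710.70


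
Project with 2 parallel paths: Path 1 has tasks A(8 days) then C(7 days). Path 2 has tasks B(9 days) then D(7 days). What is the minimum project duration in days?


Path 1 = 8 + 7 = 15 days
Path 2 = 9 + 7 = 16 days
Duration = max(15, 16) = 16 days

16 days


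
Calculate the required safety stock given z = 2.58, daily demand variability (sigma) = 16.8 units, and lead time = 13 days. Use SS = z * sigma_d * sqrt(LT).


Formula: SS = z * sigma_d * sqrt(LT)
sqrt(LT) = sqrt(13) = 3.6056
SS = 2.58 * 16.8 * 3.6056
SS = 156.3 units

156.3 units


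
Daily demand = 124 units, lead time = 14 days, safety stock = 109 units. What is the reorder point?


Formula: ROP = (Daily Demand * Lead Time) + Safety Stock
Demand during lead time = 124 * 14 = 1736 units
ROP = 1736 + 109 = 1845 units

1845 units


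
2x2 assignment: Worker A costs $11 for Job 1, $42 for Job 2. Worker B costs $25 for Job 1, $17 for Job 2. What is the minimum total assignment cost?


Option 1: A->1 + B->2 = $11 + $17 = $28
Option 2: A->2 + B->1 = $42 + $25 = $67
Min cost = min($28, $67) = $28

$28


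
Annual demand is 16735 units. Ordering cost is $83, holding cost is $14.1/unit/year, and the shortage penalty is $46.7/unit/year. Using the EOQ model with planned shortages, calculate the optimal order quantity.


Formula: EOQ* = sqrt(2DS/H) * sqrt((H+P)/P)
Base EOQ = sqrt(2*16735*83/14.1) = 443.87 units
Correction = sqrt((14.1+46.7)/46.7) = 1.14102
EOQ* = 443.87 * 1.14102 = 506.5 units

506.5 units


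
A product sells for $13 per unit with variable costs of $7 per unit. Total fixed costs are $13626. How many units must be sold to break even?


Formula: BEQ = Fixed Costs / (Price - Variable Cost)
Contribution margin = $13 - $7 = $6/unit
BEQ = ceil($13626 / $6/unit) = ceil(2271.0) = 2271 units

2271 units


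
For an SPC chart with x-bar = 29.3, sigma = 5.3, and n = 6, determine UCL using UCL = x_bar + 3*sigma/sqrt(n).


UCL = 29.3 + 3 * 5.3 / sqrt(6)

35.79


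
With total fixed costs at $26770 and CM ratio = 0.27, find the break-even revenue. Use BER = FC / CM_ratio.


Formula: BER = Fixed Costs / Contribution Margin Ratio
BER = $26770 / 0.27
BER = $99148.15 (to the nearest cent)

$99148.15


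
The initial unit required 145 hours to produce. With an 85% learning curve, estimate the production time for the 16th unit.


Formula: T_n = T_1 * (learning_rate)^(log2(n)) where learning_rate = rate/100
Doublings = log2(16) = 4
T_n = 145 * 0.85^4
T_n = 145 * 0.522 = 75.7 hours

75.7 hours


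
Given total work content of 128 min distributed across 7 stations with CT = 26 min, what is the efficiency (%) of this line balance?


Formula: Efficiency = Sum of Task Times / (N_stations * CT) * 100
Total station capacity = 7 stations * 26 min = 182 min
Efficiency = 128 / 182 * 100 = 70.3%

70.3%


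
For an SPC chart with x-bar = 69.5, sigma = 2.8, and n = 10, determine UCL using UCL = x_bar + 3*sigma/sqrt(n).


UCL = 69.5 + 3 * 2.8 / sqrt(10)

72.16


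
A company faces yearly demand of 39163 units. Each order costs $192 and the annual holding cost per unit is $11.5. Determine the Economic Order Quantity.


Formula: EOQ = sqrt(2 * D * S / H)
Numerator: 2 * 39163 * 192 = 15038592
2DS/H = 15038592 / 11.5 = 1307703.7
EOQ = sqrt(1307703.7) = 1143.5 units

1143.5 units


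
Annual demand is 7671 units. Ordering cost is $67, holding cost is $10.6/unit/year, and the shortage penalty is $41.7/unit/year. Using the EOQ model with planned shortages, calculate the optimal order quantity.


Formula: EOQ* = sqrt(2DS/H) * sqrt((H+P)/P)
Base EOQ = sqrt(2*7671*67/10.6) = 311.4 units
Correction = sqrt((10.6+41.7)/41.7) = 1.11991
EOQ* = 311.4 * 1.11991 = 348.7 units

348.7 units


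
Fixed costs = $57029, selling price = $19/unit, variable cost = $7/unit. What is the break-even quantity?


Formula: BEQ = Fixed Costs / (Price - Variable Cost)
Contribution margin = $19 - $7 = $12/unit
BEQ = ceil($57029 / $12/unit) = ceil(4752.42) = 4753 units

4753 units


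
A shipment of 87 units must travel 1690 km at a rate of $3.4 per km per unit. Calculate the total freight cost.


TC = dist * cost * units = 1690 * 3.4 * 87 = $499902.00

$499902.00


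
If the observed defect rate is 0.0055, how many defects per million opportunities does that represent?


DPMO = defect_rate * 1000000 = 0.0055 * 1000000

5500


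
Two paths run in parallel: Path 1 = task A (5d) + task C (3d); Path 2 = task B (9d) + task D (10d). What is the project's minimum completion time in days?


Path 1 = 5 + 3 = 8 days
Path 2 = 9 + 10 = 19 days
Duration = max(8, 19) = 19 days

19 days


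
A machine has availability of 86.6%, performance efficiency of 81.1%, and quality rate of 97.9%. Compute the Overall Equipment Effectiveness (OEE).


Formula: OEE = Availability * Performance * Quality / 10000
A * P = 86.6% * 81.1% / 100 = 70.23%
OEE = 70.23% * 97.9% / 100 = 68.8%

68.8%


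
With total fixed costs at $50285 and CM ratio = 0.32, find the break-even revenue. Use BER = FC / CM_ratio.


Formula: BER = Fixed Costs / Contribution Margin Ratio
BER = $50285 / 0.32
BER = $157140.63 (to the nearest cent)

$157140.63


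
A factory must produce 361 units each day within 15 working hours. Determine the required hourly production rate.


Formula: Production Rate = Daily Demand / Available Hours
Rate = 361 units/day / 15 hours/day
Rate = 24.1 units/hour

24.1 units/hour


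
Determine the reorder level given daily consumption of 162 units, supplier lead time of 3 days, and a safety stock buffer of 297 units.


Formula: ROP = (Daily Demand * Lead Time) + Safety Stock
Demand during lead time = 162 * 3 = 486 units
ROP = 486 + 297 = 783 units

783 units


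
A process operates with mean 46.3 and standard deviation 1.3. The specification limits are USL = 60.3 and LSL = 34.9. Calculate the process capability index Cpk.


Cpu = (60.3 - 46.3) / (3 * 1.3) = 3.59
Cpl = (46.3 - 34.9) / (3 * 1.3) = 2.92
Cpk = min(3.59, 2.92) = 2.92

2.92


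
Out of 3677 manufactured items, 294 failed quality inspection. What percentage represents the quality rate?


Formula: Quality Rate = Good Pieces / Total Pieces * 100
Good pieces = 3677 - 294 = 3383
QR = 3383 / 3677 * 100 = 92.0%

92.0%


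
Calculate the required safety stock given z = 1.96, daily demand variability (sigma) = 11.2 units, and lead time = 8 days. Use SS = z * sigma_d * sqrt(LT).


Formula: SS = z * sigma_d * sqrt(LT)
sqrt(LT) = sqrt(8) = 2.8284
SS = 1.96 * 11.2 * 2.8284
SS = 62.1 units

62.1 units


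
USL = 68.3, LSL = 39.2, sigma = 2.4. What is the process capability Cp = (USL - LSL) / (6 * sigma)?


Cp = (68.3 - 39.2) / (6 * 2.4)

2.02


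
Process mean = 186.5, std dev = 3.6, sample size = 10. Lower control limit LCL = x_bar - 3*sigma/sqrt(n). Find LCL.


LCL = 186.5 - 3 * 3.6 / sqrt(10)

183.08


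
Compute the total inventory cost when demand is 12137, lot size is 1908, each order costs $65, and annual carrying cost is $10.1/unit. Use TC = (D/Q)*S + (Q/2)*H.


TC = 12137/1908 * 65 + 1908/2 * 10.1

$10048.87


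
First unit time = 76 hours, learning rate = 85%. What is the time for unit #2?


Formula: T_n = T_1 * (learning_rate)^(log2(n)) where learning_rate = rate/100
Doublings = log2(2) = 1
T_n = 76 * 0.85^1
T_n = 76 * 0.85 = 64.6 hours

64.6 hours


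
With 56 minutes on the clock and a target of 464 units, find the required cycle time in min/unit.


Formula: CT = Available Time / Number of Units
CT = 56 min / 464 units
CT = 0.12 min/unit

0.12 min/unit


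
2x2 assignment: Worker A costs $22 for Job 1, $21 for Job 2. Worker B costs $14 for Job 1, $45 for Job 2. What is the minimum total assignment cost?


Option 1: A->1 + B->2 = $22 + $45 = $67
Option 2: A->2 + B->1 = $21 + $14 = $35
Min cost = min($67, $35) = $35

$35


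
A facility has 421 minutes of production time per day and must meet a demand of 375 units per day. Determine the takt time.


Formula: Takt Time = Available Production Time / Customer Demand
Takt = 421 min/day / 375 units/day
Takt = 1.12 min/unit

1.12 min/unit


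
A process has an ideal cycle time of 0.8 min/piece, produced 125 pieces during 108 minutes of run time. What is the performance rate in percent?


Formula: Performance = (Ideal CT * Total Count) / Run Time * 100
Ideal output time = 0.8 * 125 = 100.0 min
Performance = 100.0 / 108 * 100 = 92.6%

92.6%


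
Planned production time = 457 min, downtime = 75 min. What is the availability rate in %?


Formula: Availability = (Planned Time - Downtime) / Planned Time * 100
Uptime = 457 - 75 = 382 min
Availability = 382 / 457 * 100 = 83.6%

83.6%


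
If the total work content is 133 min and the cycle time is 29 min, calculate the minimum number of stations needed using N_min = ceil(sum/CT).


Formula: N_min = ceil(Sum of Task Times / Cycle Time)
N_min = ceil(133 min / 29 min) = ceil(4.5862)
N_min = 5 stations

5


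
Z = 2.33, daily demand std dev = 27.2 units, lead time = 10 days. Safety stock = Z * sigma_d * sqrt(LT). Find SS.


Formula: SS = z * sigma_d * sqrt(LT)
sqrt(LT) = sqrt(10) = 3.1623
SS = 2.33 * 27.2 * 3.1623
SS = 200.4 units

200.4 units


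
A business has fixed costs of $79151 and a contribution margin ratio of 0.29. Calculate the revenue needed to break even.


Formula: BER = Fixed Costs / Contribution Margin Ratio
BER = $79151 / 0.29
BER = $272934.48 (to the nearest cent)

$272934.48


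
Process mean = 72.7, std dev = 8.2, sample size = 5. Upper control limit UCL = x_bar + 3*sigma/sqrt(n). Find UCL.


UCL = 72.7 + 3 * 8.2 / sqrt(5)

83.7


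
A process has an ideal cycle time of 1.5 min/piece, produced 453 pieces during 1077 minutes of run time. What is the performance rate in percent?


Formula: Performance = (Ideal CT * Total Count) / Run Time * 100
Ideal output time = 1.5 * 453 = 679.5 min
Performance = 679.5 / 1077 * 100 = 63.1%

63.1%


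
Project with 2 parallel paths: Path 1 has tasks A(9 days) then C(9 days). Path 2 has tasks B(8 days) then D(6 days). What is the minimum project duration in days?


Path 1 = 9 + 9 = 18 days
Path 2 = 8 + 6 = 14 days
Duration = max(18, 14) = 18 days

18 days


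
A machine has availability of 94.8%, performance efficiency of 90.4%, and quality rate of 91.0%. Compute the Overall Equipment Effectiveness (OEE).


Formula: OEE = Availability * Performance * Quality / 10000
A * P = 94.8% * 90.4% / 100 = 85.7%
OEE = 85.7% * 91.0% / 100 = 78.0%

78.0%


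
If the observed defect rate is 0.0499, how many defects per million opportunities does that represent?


DPMO = defect_rate * 1000000 = 0.0499 * 1000000

49900


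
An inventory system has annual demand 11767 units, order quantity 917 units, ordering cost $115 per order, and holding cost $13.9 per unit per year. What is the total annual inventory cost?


TC = 11767/917 * 115 + 917/2 * 13.9

$7848.84


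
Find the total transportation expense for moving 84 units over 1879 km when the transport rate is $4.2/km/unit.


TC = dist * cost * units = 1879 * 4.2 * 84 = $662911.20

$662911.20


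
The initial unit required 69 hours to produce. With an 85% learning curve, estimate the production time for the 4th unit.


Formula: T_n = T_1 * (learning_rate)^(log2(n)) where learning_rate = rate/100
Doublings = log2(4) = 2
T_n = 69 * 0.85^2
T_n = 69 * 0.7225 = 49.9 hours

49.9 hours


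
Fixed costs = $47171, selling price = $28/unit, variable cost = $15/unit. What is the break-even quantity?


Formula: BEQ = Fixed Costs / (Price - Variable Cost)
Contribution margin = $28 - $15 = $13/unit
BEQ = ceil($47171 / $13/unit) = ceil(3628.54) = 3629 units

3629 units


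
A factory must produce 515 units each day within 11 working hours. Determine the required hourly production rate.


Formula: Production Rate = Daily Demand / Available Hours
Rate = 515 units/day / 11 hours/day
Rate = 46.8 units/hour

46.8 units/hour


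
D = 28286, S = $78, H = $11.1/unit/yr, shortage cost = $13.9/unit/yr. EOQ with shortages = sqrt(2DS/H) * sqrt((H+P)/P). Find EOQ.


Formula: EOQ* = sqrt(2DS/H) * sqrt((H+P)/P)
Base EOQ = sqrt(2*28286*78/11.1) = 630.5 units
Correction = sqrt((11.1+13.9)/13.9) = 1.3411
EOQ* = 630.5 * 1.3411 = 845.6 units

845.6 units


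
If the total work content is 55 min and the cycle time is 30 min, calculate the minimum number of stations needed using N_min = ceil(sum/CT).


Formula: N_min = ceil(Sum of Task Times / Cycle Time)
N_min = ceil(55 min / 30 min) = ceil(1.8333)
N_min = 2 stations

2


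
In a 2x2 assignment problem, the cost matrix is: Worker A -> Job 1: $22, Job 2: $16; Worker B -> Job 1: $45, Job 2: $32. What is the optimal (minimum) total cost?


Option 1: A->1 + B->2 = $22 + $32 = $54
Option 2: A->2 + B->1 = $16 + $45 = $61
Min cost = min($54, $61) = $54

$54


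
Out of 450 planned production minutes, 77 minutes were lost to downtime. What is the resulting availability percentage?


Formula: Availability = (Planned Time - Downtime) / Planned Time * 100
Uptime = 450 - 77 = 373 min
Availability = 373 / 450 * 100 = 82.9%

82.9%


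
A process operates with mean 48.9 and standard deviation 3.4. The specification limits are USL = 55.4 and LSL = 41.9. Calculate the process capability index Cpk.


Cpu = (55.4 - 48.9) / (3 * 3.4) = 0.64
Cpl = (48.9 - 41.9) / (3 * 3.4) = 0.69
Cpk = min(0.64, 0.69) = 0.64

0.64


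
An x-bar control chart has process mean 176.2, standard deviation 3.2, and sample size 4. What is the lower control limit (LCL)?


LCL = 176.2 - 3 * 3.2 / sqrt(4)

171.4


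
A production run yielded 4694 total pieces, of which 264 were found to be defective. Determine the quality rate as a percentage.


Formula: Quality Rate = Good Pieces / Total Pieces * 100
Good pieces = 4694 - 264 = 4430
QR = 4430 / 4694 * 100 = 94.4%

94.4%


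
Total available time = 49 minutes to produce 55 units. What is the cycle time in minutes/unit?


Formula: CT = Available Time / Number of Units
CT = 49 min / 55 units
CT = 0.89 min/unit

0.89 min/unit


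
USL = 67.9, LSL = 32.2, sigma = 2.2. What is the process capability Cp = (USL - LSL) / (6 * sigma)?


Cp = (67.9 - 32.2) / (6 * 2.2)

2.7


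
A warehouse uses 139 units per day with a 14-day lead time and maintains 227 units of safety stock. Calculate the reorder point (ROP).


Formula: ROP = (Daily Demand * Lead Time) + Safety Stock
Demand during lead time = 139 * 14 = 1946 units
ROP = 1946 + 227 = 2173 units

2173 units


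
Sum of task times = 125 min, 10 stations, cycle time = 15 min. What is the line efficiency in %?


Formula: Efficiency = Sum of Task Times / (N_stations * CT) * 100
Total station capacity = 10 stations * 15 min = 150 min
Efficiency = 125 / 150 * 100 = 83.3%

83.3%


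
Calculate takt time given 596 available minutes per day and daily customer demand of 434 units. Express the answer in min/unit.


Formula: Takt Time = Available Production Time / Customer Demand
Takt = 596 min/day / 434 units/day
Takt = 1.37 min/unit

1.37 min/unit


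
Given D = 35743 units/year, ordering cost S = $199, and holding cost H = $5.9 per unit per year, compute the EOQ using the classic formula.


Formula: EOQ = sqrt(2 * D * S / H)
Numerator: 2 * 35743 * 199 = 14225714
2DS/H = 14225714 / 5.9 = 2411138.0
EOQ = sqrt(2411138.0) = 1552.8 units

1552.8 units


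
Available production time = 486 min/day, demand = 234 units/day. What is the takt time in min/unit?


Formula: Takt Time = Available Production Time / Customer Demand
Takt = 486 min/day / 234 units/day
Takt = 2.08 min/unit

2.08 min/unit


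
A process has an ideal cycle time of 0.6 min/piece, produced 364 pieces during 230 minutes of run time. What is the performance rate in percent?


Formula: Performance = (Ideal CT * Total Count) / Run Time * 100
Ideal output time = 0.6 * 364 = 218.4 min
Performance = 218.4 / 230 * 100 = 95.0%

95.0%


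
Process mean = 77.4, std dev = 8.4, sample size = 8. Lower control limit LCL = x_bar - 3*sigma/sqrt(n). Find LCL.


LCL = 77.4 - 3 * 8.4 / sqrt(8)

68.49


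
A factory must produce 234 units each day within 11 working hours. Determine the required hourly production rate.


Formula: Production Rate = Daily Demand / Available Hours
Rate = 234 units/day / 11 hours/day
Rate = 21.3 units/hour

21.3 units/hour


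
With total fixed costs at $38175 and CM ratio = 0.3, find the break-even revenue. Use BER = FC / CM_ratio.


Formula: BER = Fixed Costs / Contribution Margin Ratio
BER = $38175 / 0.3
BER = $127250.00 (to the nearest cent)

$127250.00


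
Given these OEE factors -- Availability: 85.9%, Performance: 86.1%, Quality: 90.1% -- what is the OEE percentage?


Formula: OEE = Availability * Performance * Quality / 10000
A * P = 85.9% * 86.1% / 100 = 73.96%
OEE = 73.96% * 90.1% / 100 = 66.6%

66.6%


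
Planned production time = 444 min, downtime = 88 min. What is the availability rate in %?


Formula: Availability = (Planned Time - Downtime) / Planned Time * 100
Uptime = 444 - 88 = 356 min
Availability = 356 / 444 * 100 = 80.2%

80.2%


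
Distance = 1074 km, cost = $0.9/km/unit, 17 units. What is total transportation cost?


TC = dist * cost * units = 1074 * 0.9 * 17 = $16432.20

$16432.20


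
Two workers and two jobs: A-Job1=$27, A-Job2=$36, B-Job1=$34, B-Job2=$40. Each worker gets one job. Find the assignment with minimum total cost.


Option 1: A->1 + B->2 = $27 + $40 = $67
Option 2: A->2 + B->1 = $36 + $34 = $70
Min cost = min($67, $70) = $67

$67


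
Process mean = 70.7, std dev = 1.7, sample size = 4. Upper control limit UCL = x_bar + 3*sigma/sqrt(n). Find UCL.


UCL = 70.7 + 3 * 1.7 / sqrt(4)

73.25


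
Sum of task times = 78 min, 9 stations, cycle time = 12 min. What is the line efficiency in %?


Formula: Efficiency = Sum of Task Times / (N_stations * CT) * 100
Total station capacity = 9 stations * 12 min = 108 min
Efficiency = 78 / 108 * 100 = 72.2%

72.2%


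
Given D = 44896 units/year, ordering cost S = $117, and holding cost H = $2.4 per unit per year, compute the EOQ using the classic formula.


Formula: EOQ = sqrt(2 * D * S / H)
Numerator: 2 * 44896 * 117 = 10505664
2DS/H = 10505664 / 2.4 = 4377360.0
EOQ = sqrt(4377360.0) = 2092.2 units

2092.2 units


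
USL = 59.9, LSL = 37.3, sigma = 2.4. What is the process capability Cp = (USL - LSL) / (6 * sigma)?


Cp = (59.9 - 37.3) / (6 * 2.4)

1.57


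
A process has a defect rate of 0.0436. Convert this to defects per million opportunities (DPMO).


DPMO = defect_rate * 1000000 = 0.0436 * 1000000

43600


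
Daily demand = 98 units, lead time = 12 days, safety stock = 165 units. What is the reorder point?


Formula: ROP = (Daily Demand * Lead Time) + Safety Stock
Demand during lead time = 98 * 12 = 1176 units
ROP = 1176 + 165 = 1341 units

1341 units


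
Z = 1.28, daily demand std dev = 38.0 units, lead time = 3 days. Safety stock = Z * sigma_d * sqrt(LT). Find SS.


Formula: SS = z * sigma_d * sqrt(LT)
sqrt(LT) = sqrt(3) = 1.7321
SS = 1.28 * 38.0 * 1.7321
SS = 84.2 units

84.2 units


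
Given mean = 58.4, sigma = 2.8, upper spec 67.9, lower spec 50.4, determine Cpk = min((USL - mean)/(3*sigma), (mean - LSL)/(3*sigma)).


Cpu = (67.9 - 58.4) / (3 * 2.8) = 1.13
Cpl = (58.4 - 50.4) / (3 * 2.8) = 0.95
Cpk = min(1.13, 0.95) = 0.95

0.95


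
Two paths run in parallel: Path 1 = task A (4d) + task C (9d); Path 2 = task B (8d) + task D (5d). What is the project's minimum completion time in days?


Path 1 = 4 + 9 = 13 days
Path 2 = 8 + 5 = 13 days
Duration = max(13, 13) = 13 days

13 days


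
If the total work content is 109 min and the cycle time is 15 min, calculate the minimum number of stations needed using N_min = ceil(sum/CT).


Formula: N_min = ceil(Sum of Task Times / Cycle Time)
N_min = ceil(109 min / 15 min) = ceil(7.2667)
N_min = 8 stations

8


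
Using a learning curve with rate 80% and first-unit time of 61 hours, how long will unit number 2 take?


Formula: T_n = T_1 * (learning_rate)^(log2(n)) where learning_rate = rate/100
Doublings = log2(2) = 1
T_n = 61 * 0.8^1
T_n = 61 * 0.8 = 48.8 hours

48.8 hours


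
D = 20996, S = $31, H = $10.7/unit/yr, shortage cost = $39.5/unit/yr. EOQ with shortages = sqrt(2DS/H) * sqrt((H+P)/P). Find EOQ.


Formula: EOQ* = sqrt(2DS/H) * sqrt((H+P)/P)
Base EOQ = sqrt(2*20996*31/10.7) = 348.8 units
Correction = sqrt((10.7+39.5)/39.5) = 1.12734
EOQ* = 348.8 * 1.12734 = 393.2 units

393.2 units


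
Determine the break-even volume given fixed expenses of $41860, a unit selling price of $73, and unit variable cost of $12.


Formula: BEQ = Fixed Costs / (Price - Variable Cost)
Contribution margin = $73 - $12 = $61/unit
BEQ = ceil($41860 / $61/unit) = ceil(686.23) = 687 units

687 units


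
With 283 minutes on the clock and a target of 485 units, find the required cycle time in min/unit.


Formula: CT = Available Time / Number of Units
CT = 283 min / 485 units
CT = 0.58 min/unit

0.58 min/unit


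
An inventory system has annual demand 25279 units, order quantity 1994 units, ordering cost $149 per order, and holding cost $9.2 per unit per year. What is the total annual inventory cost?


TC = 25279/1994 * 149 + 1994/2 * 9.2

$11061.35


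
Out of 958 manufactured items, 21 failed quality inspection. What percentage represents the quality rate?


Formula: Quality Rate = Good Pieces / Total Pieces * 100
Good pieces = 958 - 21 = 937
QR = 937 / 958 * 100 = 97.8%

97.8%


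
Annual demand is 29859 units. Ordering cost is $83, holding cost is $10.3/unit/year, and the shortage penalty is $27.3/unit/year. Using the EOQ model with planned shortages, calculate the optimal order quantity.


Formula: EOQ* = sqrt(2DS/H) * sqrt((H+P)/P)
Base EOQ = sqrt(2*29859*83/10.3) = 693.7 units
Correction = sqrt((10.3+27.3)/27.3) = 1.17358
EOQ* = 693.7 * 1.17358 = 814.1 units

814.1 units


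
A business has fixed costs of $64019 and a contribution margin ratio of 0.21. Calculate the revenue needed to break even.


Formula: BER = Fixed Costs / Contribution Margin Ratio
BER = $64019 / 0.21
BER = $304852.38 (to the nearest cent)

$304852.38


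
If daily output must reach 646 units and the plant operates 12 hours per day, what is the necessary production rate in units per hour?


Formula: Production Rate = Daily Demand / Available Hours
Rate = 646 units/day / 12 hours/day
Rate = 53.8 units/hour

53.8 units/hour


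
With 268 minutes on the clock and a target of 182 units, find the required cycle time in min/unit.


Formula: CT = Available Time / Number of Units
CT = 268 min / 182 units
CT = 1.47 min/unit

1.47 min/unit


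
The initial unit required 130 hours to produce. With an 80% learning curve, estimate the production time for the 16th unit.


Formula: T_n = T_1 * (learning_rate)^(log2(n)) where learning_rate = rate/100
Doublings = log2(16) = 4
T_n = 130 * 0.8^4
T_n = 130 * 0.4096 = 53.2 hours

53.2 hours


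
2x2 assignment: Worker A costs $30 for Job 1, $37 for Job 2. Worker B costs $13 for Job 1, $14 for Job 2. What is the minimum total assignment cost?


Option 1: A->1 + B->2 = $30 + $14 = $44
Option 2: A->2 + B->1 = $37 + $13 = $50
Min cost = min($44, $50) = $44

$44


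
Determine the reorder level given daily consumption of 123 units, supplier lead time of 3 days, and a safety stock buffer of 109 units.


Formula: ROP = (Daily Demand * Lead Time) + Safety Stock
Demand during lead time = 123 * 3 = 369 units
ROP = 369 + 109 = 478 units

478 units


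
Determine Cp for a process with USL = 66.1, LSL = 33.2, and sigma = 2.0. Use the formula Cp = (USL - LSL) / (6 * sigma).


Cp = (66.1 - 33.2) / (6 * 2.0)

2.74


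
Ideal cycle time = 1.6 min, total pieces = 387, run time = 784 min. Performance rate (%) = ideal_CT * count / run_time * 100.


Formula: Performance = (Ideal CT * Total Count) / Run Time * 100
Ideal output time = 1.6 * 387 = 619.2 min
Performance = 619.2 / 784 * 100 = 79.0%

79.0%


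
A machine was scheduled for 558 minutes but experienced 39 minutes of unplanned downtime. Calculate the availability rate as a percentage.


Formula: Availability = (Planned Time - Downtime) / Planned Time * 100
Uptime = 558 - 39 = 519 min
Availability = 519 / 558 * 100 = 93.0%

93.0%


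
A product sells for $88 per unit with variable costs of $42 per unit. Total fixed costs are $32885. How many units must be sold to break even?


Formula: BEQ = Fixed Costs / (Price - Variable Cost)
Contribution margin = $88 - $42 = $46/unit
BEQ = ceil($32885 / $46/unit) = ceil(714.89) = 715 units

715 units


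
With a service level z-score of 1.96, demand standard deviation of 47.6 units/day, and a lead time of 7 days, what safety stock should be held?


Formula: SS = z * sigma_d * sqrt(LT)
sqrt(LT) = sqrt(7) = 2.6458
SS = 1.96 * 47.6 * 2.6458
SS = 246.8 units

246.8 units


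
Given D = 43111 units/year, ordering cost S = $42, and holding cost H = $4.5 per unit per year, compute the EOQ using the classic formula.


Formula: EOQ = sqrt(2 * D * S / H)
Numerator: 2 * 43111 * 42 = 3621324
2DS/H = 3621324 / 4.5 = 804738.7
EOQ = sqrt(804738.7) = 897.1 units

897.1 units


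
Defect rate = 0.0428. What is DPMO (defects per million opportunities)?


DPMO = defect_rate * 1000000 = 0.0428 * 1000000

42800


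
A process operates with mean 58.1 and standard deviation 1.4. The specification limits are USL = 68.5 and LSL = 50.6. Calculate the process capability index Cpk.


Cpu = (68.5 - 58.1) / (3 * 1.4) = 2.48
Cpl = (58.1 - 50.6) / (3 * 1.4) = 1.79
Cpk = min(2.48, 1.79) = 1.79

1.79


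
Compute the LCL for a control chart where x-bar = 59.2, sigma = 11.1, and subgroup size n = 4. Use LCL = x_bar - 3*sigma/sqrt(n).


LCL = 59.2 - 3 * 11.1 / sqrt(4)

42.55


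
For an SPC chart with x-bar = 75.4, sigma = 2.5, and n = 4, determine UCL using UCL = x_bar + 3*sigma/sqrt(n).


UCL = 75.4 + 3 * 2.5 / sqrt(4)

79.15


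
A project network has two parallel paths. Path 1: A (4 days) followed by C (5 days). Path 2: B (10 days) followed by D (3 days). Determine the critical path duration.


Path 1 = 4 + 5 = 9 days
Path 2 = 10 + 3 = 13 days
Duration = max(9, 13) = 13 days

13 days


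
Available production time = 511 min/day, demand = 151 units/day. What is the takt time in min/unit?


Formula: Takt Time = Available Production Time / Customer Demand
Takt = 511 min/day / 151 units/day
Takt = 3.38 min/unit

3.38 min/unit


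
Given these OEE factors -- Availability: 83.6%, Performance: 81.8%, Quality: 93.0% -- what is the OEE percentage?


Formula: OEE = Availability * Performance * Quality / 10000
A * P = 83.6% * 81.8% / 100 = 68.38%
OEE = 68.38% * 93.0% / 100 = 63.6%

63.6%


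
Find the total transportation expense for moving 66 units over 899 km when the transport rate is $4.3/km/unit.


TC = dist * cost * units = 899 * 4.3 * 66 = $255136.20

$255136.20


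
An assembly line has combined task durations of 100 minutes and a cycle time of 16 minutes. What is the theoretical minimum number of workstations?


Formula: N_min = ceil(Sum of Task Times / Cycle Time)
N_min = ceil(100 min / 16 min) = ceil(6.25)
N_min = 7 stations

7


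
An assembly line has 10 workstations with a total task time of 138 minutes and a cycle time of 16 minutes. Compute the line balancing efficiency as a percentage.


Formula: Efficiency = Sum of Task Times / (N_stations * CT) * 100
Total station capacity = 10 stations * 16 min = 160 min
Efficiency = 138 / 160 * 100 = 86.3%

86.3%


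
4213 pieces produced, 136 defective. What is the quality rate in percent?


Formula: Quality Rate = Good Pieces / Total Pieces * 100
Good pieces = 4213 - 136 = 4077
QR = 4077 / 4213 * 100 = 96.8%

96.8%


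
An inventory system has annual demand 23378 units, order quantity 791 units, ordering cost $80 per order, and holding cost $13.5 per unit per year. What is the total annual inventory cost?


TC = 23378/791 * 80 + 791/2 * 13.5

$7703.65


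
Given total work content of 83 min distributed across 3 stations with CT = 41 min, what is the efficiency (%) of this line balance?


Formula: Efficiency = Sum of Task Times / (N_stations * CT) * 100
Total station capacity = 3 stations * 41 min = 123 min
Efficiency = 83 / 123 * 100 = 67.5%

67.5%


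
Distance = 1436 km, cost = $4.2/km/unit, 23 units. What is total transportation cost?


TC = dist * cost * units = 1436 * 4.2 * 23 = $138717.60

$138717.60


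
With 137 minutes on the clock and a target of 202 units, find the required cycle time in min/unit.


Formula: CT = Available Time / Number of Units
CT = 137 min / 202 units
CT = 0.68 min/unit

0.68 min/unit


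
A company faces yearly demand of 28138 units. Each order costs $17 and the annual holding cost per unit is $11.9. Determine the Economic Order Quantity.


Formula: EOQ = sqrt(2 * D * S / H)
Numerator: 2 * 28138 * 17 = 956692
2DS/H = 956692 / 11.9 = 80394.3
EOQ = sqrt(80394.3) = 283.5 units

283.5 units


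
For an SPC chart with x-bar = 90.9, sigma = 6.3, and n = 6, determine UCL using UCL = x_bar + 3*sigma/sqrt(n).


UCL = 90.9 + 3 * 6.3 / sqrt(6)

98.62


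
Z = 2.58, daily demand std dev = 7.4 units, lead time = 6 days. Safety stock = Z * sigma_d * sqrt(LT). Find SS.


Formula: SS = z * sigma_d * sqrt(LT)
sqrt(LT) = sqrt(6) = 2.4495
SS = 2.58 * 7.4 * 2.4495
SS = 46.8 units

46.8 units


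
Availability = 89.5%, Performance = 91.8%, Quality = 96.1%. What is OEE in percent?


Formula: OEE = Availability * Performance * Quality / 10000
A * P = 89.5% * 91.8% / 100 = 82.16%
OEE = 82.16% * 96.1% / 100 = 79.0%

79.0%


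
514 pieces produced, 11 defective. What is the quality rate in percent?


Formula: Quality Rate = Good Pieces / Total Pieces * 100
Good pieces = 514 - 11 = 503
QR = 503 / 514 * 100 = 97.9%

97.9%


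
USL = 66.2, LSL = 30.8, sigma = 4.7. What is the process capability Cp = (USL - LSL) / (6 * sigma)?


Cp = (66.2 - 30.8) / (6 * 4.7)

1.26


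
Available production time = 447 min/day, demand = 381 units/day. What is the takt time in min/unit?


Formula: Takt Time = Available Production Time / Customer Demand
Takt = 447 min/day / 381 units/day
Takt = 1.17 min/unit

1.17 min/unit


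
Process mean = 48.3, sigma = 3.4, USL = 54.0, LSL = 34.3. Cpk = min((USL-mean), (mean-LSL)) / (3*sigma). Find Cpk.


Cpu = (54.0 - 48.3) / (3 * 3.4) = 0.56
Cpl = (48.3 - 34.3) / (3 * 3.4) = 1.37
Cpk = min(0.56, 1.37) = 0.56

0.56


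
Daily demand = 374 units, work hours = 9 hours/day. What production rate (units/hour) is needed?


Formula: Production Rate = Daily Demand / Available Hours
Rate = 374 units/day / 9 hours/day
Rate = 41.6 units/hour

41.6 units/hour


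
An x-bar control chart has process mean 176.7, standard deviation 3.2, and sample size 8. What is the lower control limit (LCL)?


LCL = 176.7 - 3 * 3.2 / sqrt(8)

173.31


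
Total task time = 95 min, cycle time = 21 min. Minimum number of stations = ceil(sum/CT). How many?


Formula: N_min = ceil(Sum of Task Times / Cycle Time)
N_min = ceil(95 min / 21 min) = ceil(4.5238)
N_min = 5 stations

5


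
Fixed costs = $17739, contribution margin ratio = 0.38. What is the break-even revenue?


Formula: BER = Fixed Costs / Contribution Margin Ratio
BER = $17739 / 0.38
BER = $46681.58 (to the nearest cent)

$46681.58


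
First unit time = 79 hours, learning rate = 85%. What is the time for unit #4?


Formula: T_n = T_1 * (learning_rate)^(log2(n)) where learning_rate = rate/100
Doublings = log2(4) = 2
T_n = 79 * 0.85^2
T_n = 79 * 0.7225 = 57.1 hours

57.1 hours


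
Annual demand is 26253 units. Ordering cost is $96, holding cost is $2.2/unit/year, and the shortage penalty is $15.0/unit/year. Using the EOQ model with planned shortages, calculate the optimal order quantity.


Formula: EOQ* = sqrt(2DS/H) * sqrt((H+P)/P)
Base EOQ = sqrt(2*26253*96/2.2) = 1513.66 units
Correction = sqrt((2.2+15.0)/15.0) = 1.07083
EOQ* = 1513.66 * 1.07083 = 1620.9 units

1620.9 units
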